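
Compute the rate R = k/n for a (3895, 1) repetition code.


Rate = k/n = 1/3895

1/3895


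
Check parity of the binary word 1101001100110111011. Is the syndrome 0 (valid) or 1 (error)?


Syndrome = XOR of all bits = 1 XOR 1 XOR 0 XOR 1 XOR 0 XOR 0 XOR 1 XOR 1 XOR 0 XOR 0 XOR 1 XOR 1 XOR 0 XOR 1 XOR 1 XOR 1 XOR 0 XOR 1 XOR 1 = 0

0


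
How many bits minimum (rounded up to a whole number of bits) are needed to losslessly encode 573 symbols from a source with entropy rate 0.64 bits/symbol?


Minimum bits >= n * H = 573 * 0.64 = 366.72, rounded up to a whole number of bits = 367

367 bits


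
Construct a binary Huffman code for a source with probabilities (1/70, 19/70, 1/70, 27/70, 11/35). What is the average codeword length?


Huffman construction (repeatedly merge the two least-probable nodes; each merge adds 1 bit to every symbol beneath it): 1/70 + 1/70 = 1/35; 1/35 + 19/70 = 3/10; 3/10 + 11/35 = 43/70; 27/70 + 43/70 = 1. Resulting codeword lengths (in the order the probabilities were given): (4, 3, 4, 1, 2). L_avg = sum(p_i * l_i) = 1/70*4 + 19/70*3 + 1/70*4 + 27/70*1 + 11/35*2 = 68/35 = 1.9429

1.9429 bits


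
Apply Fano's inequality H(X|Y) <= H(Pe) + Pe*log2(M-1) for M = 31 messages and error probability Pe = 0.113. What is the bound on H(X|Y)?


H(Pe) = -Pe*log2(Pe) - (1-Pe)*log2(1-Pe) = -0.113*log2(0.113) - 0.887*log2(0.887) = 0.355453 + 0.153446 = 0.5089. Pe*log2(M-1) = 0.113*log2(30) = 0.554479. Bound = H(Pe) + Pe*log2(M-1) = 0.355453 + 0.153446 + 0.554479 = 1.0634

1.0634 bits


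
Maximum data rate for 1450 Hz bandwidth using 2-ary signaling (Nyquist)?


Rate = 2 * B * log2(M) = 2 * 1450 * 1.0 = 2900.0

2900.0 bps


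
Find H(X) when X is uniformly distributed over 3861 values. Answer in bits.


H = log2(n) = log2(3861) = 11.9148

11.9148 bits


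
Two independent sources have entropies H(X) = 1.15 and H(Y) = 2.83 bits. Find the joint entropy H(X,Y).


For independent variables, H(X,Y) = H(X) + H(Y) = 1.15 + 2.83 = 3.98

3.98 bits


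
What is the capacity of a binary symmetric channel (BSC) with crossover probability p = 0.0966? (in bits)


H(p) = -p*log2(p) - (1-p)*log2(1-p) = -0.0966*log2(0.0966) - 0.9034*log2(0.9034) = 0.325719 + 0.132405 = 0.4581. C = 1 - H(p) = 1 - 0.4581 = 0.5419

0.5419 bits


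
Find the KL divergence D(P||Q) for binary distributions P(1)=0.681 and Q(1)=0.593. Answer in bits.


KL = p*log2(p/q) + (1-p)*log2((1-p)/(1-q)) = 0.681*log2(0.681/0.593) + 0.319*log2(0.319/0.407) = 0.0238

0.0238 bits


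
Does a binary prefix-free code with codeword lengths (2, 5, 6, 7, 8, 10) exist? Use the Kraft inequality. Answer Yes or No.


Kraft sum = sum(2^(-l_i)) = 0.3096, need <= 1. Result: satisfied (a binary prefix-free code with these lengths exists)

Yes


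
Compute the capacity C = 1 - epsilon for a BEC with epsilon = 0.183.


C = 1 - epsilon = 1 - 0.183 = 0.817

0.817 bits


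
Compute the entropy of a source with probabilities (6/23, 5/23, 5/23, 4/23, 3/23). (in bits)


H = -sum(p_i * log2(p_i)). Terms: -(6/23)*log2(6/23) = 0.505722; -(5/23)*log2(5/23) = 0.478616; -(5/23)*log2(5/23) = 0.478616; -(4/23)*log2(4/23) = 0.438880; -(3/23)*log2(3/23) = 0.383296. H = 0.505722 + 0.478616 + 0.478616 + 0.438880 + 0.383296 = 2.2851

2.2851 bits


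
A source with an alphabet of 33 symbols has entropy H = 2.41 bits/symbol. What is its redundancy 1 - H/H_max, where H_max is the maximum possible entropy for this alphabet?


H_max = log2(K) = log2(33) = 5.0444 bits/symbol. Redundancy = 1 - H/H_max = 1 - 2.41/5.0444 = 1 - 0.4778 = 0.5222

0.5222


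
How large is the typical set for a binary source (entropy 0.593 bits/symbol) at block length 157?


log2|A_typical| = nH = 157 * 0.593 = 93.101, so |A_typical| ~ 2^93.101 = 1.062e+28

1.062e+28


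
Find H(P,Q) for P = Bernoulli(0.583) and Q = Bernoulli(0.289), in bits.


H(P,Q) = -p*log2(q) - (1-p)*log2(1-q). -0.583*log2(0.289) = 1.044071; -0.417*log2(0.711) = 0.205197. H(P,Q) = 1.044071 + 0.205197 = 1.2493

1.2493 bits


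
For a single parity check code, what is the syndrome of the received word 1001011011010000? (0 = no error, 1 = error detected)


Syndrome = XOR of all bits = 1 XOR 0 XOR 0 XOR 1 XOR 0 XOR 1 XOR 1 XOR 0 XOR 1 XOR 1 XOR 0 XOR 1 XOR 0 XOR 0 XOR 0 XOR 0 = 1

1


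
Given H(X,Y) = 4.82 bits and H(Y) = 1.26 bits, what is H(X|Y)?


H(X|Y) = H(X,Y) - H(Y) = 4.82 - 1.26 = 3.56

3.56 bits


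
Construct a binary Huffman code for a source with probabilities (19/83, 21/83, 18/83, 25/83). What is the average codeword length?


Huffman construction (repeatedly merge the two least-probable nodes; each merge adds 1 bit to every symbol beneath it): 18/83 + 19/83 = 37/83; 21/83 + 25/83 = 46/83; 37/83 + 46/83 = 1. Resulting codeword lengths (in the order the probabilities were given): (2, 2, 2, 2). L_avg = sum(p_i * l_i) = 19/83*2 + 21/83*2 + 18/83*2 + 25/83*2 = 2

2.0 bits


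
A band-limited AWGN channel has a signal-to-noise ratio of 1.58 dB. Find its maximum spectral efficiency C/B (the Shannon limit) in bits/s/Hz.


SNR_linear = 10^(1.58/10) = 1.4388; C/B = log2(1 + SNR_linear) = log2(1 + 1.4388) = 1.2862

1.2862 bits/s/Hz


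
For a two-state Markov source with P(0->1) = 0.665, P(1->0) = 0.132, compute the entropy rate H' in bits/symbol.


Stationary distribution: pi_0 = p10/(p01+p10) = 0.1656, pi_1 = 0.8344. Entropy rate H' = pi_0*H(p01) + pi_1*H(p10) = 0.1656*0.92 + 0.8344*0.5629 = 0.622

0.622 bits/symbol


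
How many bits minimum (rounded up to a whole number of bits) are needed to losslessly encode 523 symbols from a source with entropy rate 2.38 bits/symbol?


Minimum bits >= n * H = 523 * 2.38 = 1244.74, rounded up to a whole number of bits = 1245

1245 bits


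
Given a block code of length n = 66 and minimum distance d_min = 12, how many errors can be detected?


Detection capability = d_min - 1 = 12 - 1 = 11

11 errors


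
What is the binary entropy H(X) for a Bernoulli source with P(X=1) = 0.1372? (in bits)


H = -p*log2(p) - (1-p)*log2(1-p). -0.1372*log2(0.1372) = 0.393167; -0.8628*log2(0.8628) = 0.183692. H = 0.393167 + 0.183692 = 0.5769

0.5769 bits


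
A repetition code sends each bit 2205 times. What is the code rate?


Rate = k/n = 1/2205

1/2205


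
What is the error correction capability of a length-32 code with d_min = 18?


Correction capability = floor((d-1)/2) = floor((18-1)/2) = 8

8 errors


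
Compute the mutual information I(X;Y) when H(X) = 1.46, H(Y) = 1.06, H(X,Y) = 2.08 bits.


I(X;Y) = H(X) + H(Y) - H(X,Y) = 1.46 + 1.06 - 2.08 = 0.44

0.44 bits


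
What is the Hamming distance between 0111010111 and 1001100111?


Count differing positions: ^ ^ ^ . ^ ^ . . . . = 5 differences

5


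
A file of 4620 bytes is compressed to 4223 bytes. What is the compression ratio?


Ratio = original / compressed = 4620 / 4223 = 1.094

1.094


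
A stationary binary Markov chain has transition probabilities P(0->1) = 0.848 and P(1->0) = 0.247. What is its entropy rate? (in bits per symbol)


Stationary distribution: pi_0 = p10/(p01+p10) = 0.2256, pi_1 = 0.7744. Entropy rate H' = pi_0*H(p01) + pi_1*H(p10) = 0.2256*0.6148 + 0.7744*0.8065 = 0.7633

0.7633 bits/symbol


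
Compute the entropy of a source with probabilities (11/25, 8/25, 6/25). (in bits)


H = -sum(p_i * log2(p_i)). Terms: -(11/25)*log2(11/25) = 0.521147; -(8/25)*log2(8/25) = 0.526034; -(6/25)*log2(6/25) = 0.494134. H = 0.521147 + 0.526034 + 0.494134 = 1.5413

1.5413 bits


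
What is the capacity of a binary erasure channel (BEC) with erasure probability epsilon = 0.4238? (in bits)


C = 1 - epsilon = 1 - 0.4238 = 0.5762

0.5762 bits


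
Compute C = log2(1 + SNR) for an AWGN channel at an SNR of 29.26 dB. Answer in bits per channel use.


SNR_linear = 10^(29.26/10) = 843.3348; C = log2(1 + SNR_linear) = log2(1 + 843.3348) = 9.7217

9.7217 bits/channel use


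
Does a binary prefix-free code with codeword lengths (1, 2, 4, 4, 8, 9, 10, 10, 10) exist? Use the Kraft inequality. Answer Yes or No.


Kraft sum = sum(2^(-l_i)) = 0.8838, need <= 1. Result: satisfied (a binary prefix-free code with these lengths exists)

Yes


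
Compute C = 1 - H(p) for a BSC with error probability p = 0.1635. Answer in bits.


H(p) = -p*log2(p) - (1-p)*log2(1-p) = -0.1635*log2(0.1635) - 0.8365*log2(0.8365) = 0.427166 + 0.215451 = 0.6426. C = 1 - H(p) = 1 - 0.6426 = 0.3574

0.3574 bits


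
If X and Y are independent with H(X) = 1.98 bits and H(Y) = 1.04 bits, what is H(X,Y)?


For independent variables, H(X,Y) = H(X) + H(Y) = 1.98 + 1.04 = 3.02

3.02 bits


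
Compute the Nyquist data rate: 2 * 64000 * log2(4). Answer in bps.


Rate = 2 * B * log2(M) = 2 * 64000 * 2.0 = 256000.0

256000.0 bps


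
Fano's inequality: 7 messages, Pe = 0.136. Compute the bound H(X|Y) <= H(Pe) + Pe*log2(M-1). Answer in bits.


H(Pe) = -Pe*log2(Pe) - (1-Pe)*log2(1-Pe) = -0.136*log2(0.136) - 0.864*log2(0.864) = 0.391452 + 0.182215 = 0.5737. Pe*log2(M-1) = 0.136*log2(6) = 0.351555. Bound = H(Pe) + Pe*log2(M-1) = 0.391452 + 0.182215 + 0.351555 = 0.9252

0.9252 bits


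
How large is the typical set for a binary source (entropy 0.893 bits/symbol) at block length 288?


log2|A_typical| = nH = 288 * 0.893 = 257.184, so |A_typical| ~ 2^257.184 = 2.631e+77

2.631e+77


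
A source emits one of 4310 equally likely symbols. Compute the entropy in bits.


H = log2(n) = log2(4310) = 12.0735

12.0735 bits


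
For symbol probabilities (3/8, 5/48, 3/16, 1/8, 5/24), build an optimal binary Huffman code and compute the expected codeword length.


Huffman construction (repeatedly merge the two least-probable nodes; each merge adds 1 bit to every symbol beneath it): 5/48 + 1/8 = 11/48; 3/16 + 5/24 = 19/48; 11/48 + 3/8 = 29/48; 19/48 + 29/48 = 1. Resulting codeword lengths (in the order the probabilities were given): (2, 3, 2, 3, 2). L_avg = sum(p_i * l_i) = 3/8*2 + 5/48*3 + 3/16*2 + 1/8*3 + 5/24*2 = 107/48 = 2.2292

2.2292 bits


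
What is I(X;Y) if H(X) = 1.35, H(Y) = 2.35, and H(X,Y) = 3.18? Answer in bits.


I(X;Y) = H(X) + H(Y) - H(X,Y) = 1.35 + 2.35 - 3.18 = 0.52

0.52 bits


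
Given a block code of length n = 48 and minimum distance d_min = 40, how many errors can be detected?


Detection capability = d_min - 1 = 40 - 1 = 39

39 errors


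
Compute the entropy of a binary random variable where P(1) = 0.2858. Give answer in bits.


H = -p*log2(p) - (1-p)*log2(1-p). -0.2858*log2(0.2858) = 0.516418; -0.7142*log2(0.7142) = 0.346815. H = 0.516418 + 0.346815 = 0.8632

0.8632 bits


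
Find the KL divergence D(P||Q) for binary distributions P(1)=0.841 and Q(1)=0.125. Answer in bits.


KL = p*log2(p/q) + (1-p)*log2((1-p)/(1-q)) = 0.841*log2(0.841/0.125) + 0.159*log2(0.159/0.875) = 1.9217

1.9217 bits


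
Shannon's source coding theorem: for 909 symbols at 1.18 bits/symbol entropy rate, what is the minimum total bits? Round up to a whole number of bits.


Minimum bits >= n * H = 909 * 1.18 = 1072.62, rounded up to a whole number of bits = 1073

1073 bits


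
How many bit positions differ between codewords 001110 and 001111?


Count differing positions: . . . . . ^ = 1 differences

1


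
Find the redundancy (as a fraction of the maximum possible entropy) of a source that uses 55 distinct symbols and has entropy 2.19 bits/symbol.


H_max = log2(K) = log2(55) = 5.7814 bits/symbol. Redundancy = 1 - H/H_max = 1 - 2.19/5.7814 = 1 - 0.3788 = 0.6212

0.6212


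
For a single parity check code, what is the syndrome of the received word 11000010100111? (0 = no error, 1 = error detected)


Syndrome = XOR of all bits = 1 XOR 1 XOR 0 XOR 0 XOR 0 XOR 0 XOR 1 XOR 0 XOR 1 XOR 0 XOR 0 XOR 1 XOR 1 XOR 1 = 1

1


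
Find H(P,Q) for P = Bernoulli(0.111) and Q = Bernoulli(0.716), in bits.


H(P,Q) = -p*log2(q) - (1-p)*log2(1-q). -0.111*log2(0.716) = 0.053499; -0.889*log2(0.284) = 1.614457. H(P,Q) = 0.053499 + 1.614457 = 1.668

1.668 bits


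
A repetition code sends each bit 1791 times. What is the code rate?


Rate = k/n = 1/1791

1/1791


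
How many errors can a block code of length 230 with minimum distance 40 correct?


Correction capability = floor((d-1)/2) = floor((40-1)/2) = 19

19 errors


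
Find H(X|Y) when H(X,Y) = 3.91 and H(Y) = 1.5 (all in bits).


H(X|Y) = H(X,Y) - H(Y) = 3.91 - 1.5 = 2.41

2.41 bits


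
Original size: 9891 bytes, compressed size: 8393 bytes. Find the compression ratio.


Ratio = original / compressed = 9891 / 8393 = 1.1785

1.1785


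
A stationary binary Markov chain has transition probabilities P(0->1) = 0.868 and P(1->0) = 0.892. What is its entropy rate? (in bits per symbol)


Stationary distribution: pi_0 = p10/(p01+p10) = 0.5068, pi_1 = 0.4932. Entropy rate H' = pi_0*H(p01) + pi_1*H(p10) = 0.5068*0.5629 + 0.4932*0.4939 = 0.5288

0.5288 bits/symbol


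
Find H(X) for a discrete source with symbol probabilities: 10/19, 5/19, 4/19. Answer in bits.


H = -sum(p_i * log2(p_i)). Terms: -(10/19)*log2(10/19) = 0.487368; -(5/19)*log2(5/19) = 0.506842; -(4/19)*log2(4/19) = 0.473248. H = 0.487368 + 0.506842 + 0.473248 = 1.4675

1.4675 bits


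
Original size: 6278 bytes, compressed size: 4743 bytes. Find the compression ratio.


Ratio = original / compressed = 6278 / 4743 = 1.3236

1.3236


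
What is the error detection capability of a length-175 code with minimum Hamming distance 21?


Detection capability = d_min - 1 = 21 - 1 = 20

20 errors


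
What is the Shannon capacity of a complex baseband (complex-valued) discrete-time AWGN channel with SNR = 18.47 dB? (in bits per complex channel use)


SNR_linear = 10^(18.47/10) = 70.3072; C = log2(1 + SNR_linear) = log2(1 + 70.3072) = 6.156

6.156 bits/channel use


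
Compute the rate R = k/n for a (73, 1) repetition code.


Rate = k/n = 1/73

1/73


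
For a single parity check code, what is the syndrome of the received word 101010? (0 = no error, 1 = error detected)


Syndrome = XOR of all bits = 1 XOR 0 XOR 1 XOR 0 XOR 1 XOR 0 = 1

1


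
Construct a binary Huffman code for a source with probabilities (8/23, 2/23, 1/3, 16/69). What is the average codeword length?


Huffman construction (repeatedly merge the two least-probable nodes; each merge adds 1 bit to every symbol beneath it): 2/23 + 16/69 = 22/69; 22/69 + 1/3 = 15/23; 8/23 + 15/23 = 1. Resulting codeword lengths (in the order the probabilities were given): (1, 3, 2, 3). L_avg = sum(p_i * l_i) = 8/23*1 + 2/23*3 + 1/3*2 + 16/69*3 = 136/69 = 1.971

1.971 bits


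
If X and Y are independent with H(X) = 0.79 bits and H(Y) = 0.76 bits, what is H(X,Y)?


For independent variables, H(X,Y) = H(X) + H(Y) = 0.79 + 0.76 = 1.55

1.55 bits


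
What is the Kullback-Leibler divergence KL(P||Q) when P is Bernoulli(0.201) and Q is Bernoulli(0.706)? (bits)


KL = p*log2(p/q) + (1-p)*log2((1-p)/(1-q)) = 0.201*log2(0.201/0.706) + 0.799*log2(0.799/0.294) = 0.7882

0.7882 bits


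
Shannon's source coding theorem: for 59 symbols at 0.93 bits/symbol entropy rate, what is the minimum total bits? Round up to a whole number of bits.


Minimum bits >= n * H = 59 * 0.93 = 54.87, rounded up to a whole number of bits = 55

55 bits


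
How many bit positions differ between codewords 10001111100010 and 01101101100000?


Count differing positions: ^ ^ ^ . . . ^ . . . . . ^ . = 5 differences

5


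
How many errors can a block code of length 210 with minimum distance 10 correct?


Correction capability = floor((d-1)/2) = floor((10-1)/2) = 4

4 errors


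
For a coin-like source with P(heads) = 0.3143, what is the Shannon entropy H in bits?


H = -p*log2(p) - (1-p)*log2(1-p). -0.3143*log2(0.3143) = 0.524814; -0.6857*log2(0.6857) = 0.373261. H = 0.524814 + 0.373261 = 0.8981

0.8981 bits


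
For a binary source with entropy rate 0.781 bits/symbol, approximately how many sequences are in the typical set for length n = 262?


log2|A_typical| = nH = 262 * 0.781 = 204.622, so |A_typical| ~ 2^204.622 = 3.957e+61

3.957e+61


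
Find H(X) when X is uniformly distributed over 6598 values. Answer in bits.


H = log2(n) = log2(6598) = 12.6878

12.6878 bits


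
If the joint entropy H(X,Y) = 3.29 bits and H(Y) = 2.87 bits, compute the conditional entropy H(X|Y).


H(X|Y) = H(X,Y) - H(Y) = 3.29 - 2.87 = 0.42

0.42 bits


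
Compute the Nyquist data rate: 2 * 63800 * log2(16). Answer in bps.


Rate = 2 * B * log2(M) = 2 * 63800 * 4.0 = 510400.0

510400.0 bps


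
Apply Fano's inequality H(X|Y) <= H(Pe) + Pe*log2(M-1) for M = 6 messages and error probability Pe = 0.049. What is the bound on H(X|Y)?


H(Pe) = -Pe*log2(Pe) - (1-Pe)*log2(1-Pe) = -0.049*log2(0.049) - 0.951*log2(0.951) = 0.213203 + 0.068931 = 0.2821. Pe*log2(M-1) = 0.049*log2(5) = 0.113774. Bound = H(Pe) + Pe*log2(M-1) = 0.213203 + 0.068931 + 0.113774 = 0.3959

0.3959 bits


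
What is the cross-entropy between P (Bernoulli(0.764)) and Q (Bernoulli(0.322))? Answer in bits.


H(P,Q) = -p*log2(q) - (1-p)*log2(1-q). -0.764*log2(0.322) = 1.249039; -0.236*log2(0.678) = 0.132312. H(P,Q) = 1.249039 + 0.132312 = 1.3814

1.3814 bits


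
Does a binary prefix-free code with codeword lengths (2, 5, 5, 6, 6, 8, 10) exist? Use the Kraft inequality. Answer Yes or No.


Kraft sum = sum(2^(-l_i)) = 0.3486, need <= 1. Result: satisfied (a binary prefix-free code with these lengths exists)

Yes


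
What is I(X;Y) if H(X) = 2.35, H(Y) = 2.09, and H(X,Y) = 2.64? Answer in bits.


I(X;Y) = H(X) + H(Y) - H(X,Y) = 2.35 + 2.09 - 2.64 = 1.8

1.8 bits


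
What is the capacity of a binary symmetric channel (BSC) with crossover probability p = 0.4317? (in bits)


H(p) = -p*log2(p) - (1-p)*log2(1-p) = -0.4317*log2(0.4317) - 0.5683*log2(0.5683) = 0.523177 + 0.463321 = 0.9865. C = 1 - H(p) = 1 - 0.9865 = 0.0135

0.0135 bits


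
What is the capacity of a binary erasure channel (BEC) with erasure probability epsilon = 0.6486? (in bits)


C = 1 - epsilon = 1 - 0.6486 = 0.3514

0.3514 bits


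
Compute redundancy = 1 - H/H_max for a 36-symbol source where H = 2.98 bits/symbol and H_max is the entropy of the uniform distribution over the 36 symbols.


H_max = log2(K) = log2(36) = 5.1699 bits/symbol. Redundancy = 1 - H/H_max = 1 - 2.98/5.1699 = 1 - 0.5764 = 0.4236

0.4236


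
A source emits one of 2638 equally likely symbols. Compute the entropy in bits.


H = log2(n) = log2(2638) = 11.3652

11.3652 bits


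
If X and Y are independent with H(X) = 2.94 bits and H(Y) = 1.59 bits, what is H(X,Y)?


For independent variables, H(X,Y) = H(X) + H(Y) = 2.94 + 1.59 = 4.53

4.53 bits


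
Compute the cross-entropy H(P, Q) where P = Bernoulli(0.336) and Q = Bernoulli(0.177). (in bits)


H(P,Q) = -p*log2(q) - (1-p)*log2(1-q). -0.336*log2(0.177) = 0.839388; -0.664*log2(0.823) = 0.186608. H(P,Q) = 0.839388 + 0.186608 = 1.026

1.026 bits


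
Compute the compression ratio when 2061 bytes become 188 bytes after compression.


Ratio = original / compressed = 2061 / 188 = 10.9628

10.9628


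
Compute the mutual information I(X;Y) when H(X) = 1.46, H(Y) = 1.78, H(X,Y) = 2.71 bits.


I(X;Y) = H(X) + H(Y) - H(X,Y) = 1.46 + 1.78 - 2.71 = 0.53

0.53 bits


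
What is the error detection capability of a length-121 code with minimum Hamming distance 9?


Detection capability = d_min - 1 = 9 - 1 = 8

8 errors


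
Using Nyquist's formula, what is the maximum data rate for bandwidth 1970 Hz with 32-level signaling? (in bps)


Rate = 2 * B * log2(M) = 2 * 1970 * 5.0 = 19700.0

19700.0 bps


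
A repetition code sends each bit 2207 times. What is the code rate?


Rate = k/n = 1/2207

1/2207


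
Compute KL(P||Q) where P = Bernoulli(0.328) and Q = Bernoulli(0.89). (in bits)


KL = p*log2(p/q) + (1-p)*log2((1-p)/(1-q)) = 0.328*log2(0.328/0.89) + 0.672*log2(0.672/0.11) = 1.2822

1.2822 bits


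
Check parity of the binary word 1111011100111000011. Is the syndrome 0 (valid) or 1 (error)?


Syndrome = XOR of all bits = 1 XOR 1 XOR 1 XOR 1 XOR 0 XOR 1 XOR 1 XOR 1 XOR 0 XOR 0 XOR 1 XOR 1 XOR 1 XOR 0 XOR 0 XOR 0 XOR 0 XOR 1 XOR 1 = 0

0


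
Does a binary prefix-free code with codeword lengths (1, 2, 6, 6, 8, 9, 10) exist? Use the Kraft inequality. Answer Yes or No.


Kraft sum = sum(2^(-l_i)) = 0.7881, need <= 1. Result: satisfied (a binary prefix-free code with these lengths exists)

Yes


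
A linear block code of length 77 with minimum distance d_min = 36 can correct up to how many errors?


Correction capability = floor((d-1)/2) = floor((36-1)/2) = 17

17 errors


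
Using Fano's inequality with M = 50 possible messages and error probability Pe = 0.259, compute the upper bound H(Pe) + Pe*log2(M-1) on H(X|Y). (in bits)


H(Pe) = -Pe*log2(Pe) - (1-Pe)*log2(1-Pe) = -0.259*log2(0.259) - 0.741*log2(0.741) = 0.504785 + 0.320449 = 0.8252. Pe*log2(M-1) = 0.259*log2(49) = 1.454210. Bound = H(Pe) + Pe*log2(M-1) = 0.504785 + 0.320449 + 1.454210 = 2.2794

2.2794 bits


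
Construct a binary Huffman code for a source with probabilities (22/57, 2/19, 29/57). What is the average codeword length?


Huffman construction (repeatedly merge the two least-probable nodes; each merge adds 1 bit to every symbol beneath it): 2/19 + 22/57 = 28/57; 28/57 + 29/57 = 1. Resulting codeword lengths (in the order the probabilities were given): (2, 2, 1). L_avg = sum(p_i * l_i) = 22/57*2 + 2/19*2 + 29/57*1 = 85/57 = 1.4912

1.4912 bits


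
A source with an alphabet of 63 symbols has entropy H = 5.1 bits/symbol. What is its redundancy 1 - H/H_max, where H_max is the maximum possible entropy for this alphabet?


H_max = log2(K) = log2(63) = 5.9773 bits/symbol. Redundancy = 1 - H/H_max = 1 - 5.1/5.9773 = 1 - 0.8532 = 0.1468

0.1468


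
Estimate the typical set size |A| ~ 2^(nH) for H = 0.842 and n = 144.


log2|A_typical| = nH = 144 * 0.842 = 121.248, so |A_typical| ~ 2^121.248 = 3.157e+36

3.157e+36


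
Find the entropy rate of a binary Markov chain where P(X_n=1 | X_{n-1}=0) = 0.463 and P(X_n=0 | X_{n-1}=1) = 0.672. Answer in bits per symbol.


Stationary distribution: pi_0 = p10/(p01+p10) = 0.5921, pi_1 = 0.4079. Entropy rate H' = pi_0*H(p01) + pi_1*H(p10) = 0.5921*0.996 + 0.4079*0.9129 = 0.9621

0.9621 bits/symbol


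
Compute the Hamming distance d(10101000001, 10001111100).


Count differing positions: . . ^ . . ^ ^ ^ ^ . ^ = 6 differences

6


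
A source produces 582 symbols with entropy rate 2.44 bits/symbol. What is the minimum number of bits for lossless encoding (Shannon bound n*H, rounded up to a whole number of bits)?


Minimum bits >= n * H = 582 * 2.44 = 1420.08, rounded up to a whole number of bits = 1421

1421 bits


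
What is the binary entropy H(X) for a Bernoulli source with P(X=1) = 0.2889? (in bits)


H = -p*log2(p) - (1-p)*log2(1-p). -0.2889*log2(0.2889) = 0.517523; -0.7111*log2(0.7111) = 0.349773. H = 0.517523 + 0.349773 = 0.8673

0.8673 bits


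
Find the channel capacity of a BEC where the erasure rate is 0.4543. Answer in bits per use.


C = 1 - epsilon = 1 - 0.4543 = 0.5457

0.5457 bits


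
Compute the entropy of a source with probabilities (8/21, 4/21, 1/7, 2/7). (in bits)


H = -sum(p_i * log2(p_i)). Terms: -(8/21)*log2(8/21) = 0.530407; -(4/21)*log2(4/21) = 0.455680; -(1/7)*log2(1/7) = 0.401051; -(2/7)*log2(2/7) = 0.516387. H = 0.530407 + 0.455680 + 0.401051 + 0.516387 = 1.9035

1.9035 bits


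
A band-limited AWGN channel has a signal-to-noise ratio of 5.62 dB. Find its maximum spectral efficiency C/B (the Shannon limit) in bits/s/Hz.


SNR_linear = 10^(5.62/10) = 3.6475; C/B = log2(1 + SNR_linear) = log2(1 + 3.6475) = 2.2165

2.2165 bits/s/Hz


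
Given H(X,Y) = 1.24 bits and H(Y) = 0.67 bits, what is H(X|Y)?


H(X|Y) = H(X,Y) - H(Y) = 1.24 - 0.67 = 0.57

0.57 bits


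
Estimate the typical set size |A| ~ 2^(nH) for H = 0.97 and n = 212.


log2|A_typical| = nH = 212 * 0.97 = 205.64, so |A_typical| ~ 2^205.64 = 8.013e+61

8.013e+61


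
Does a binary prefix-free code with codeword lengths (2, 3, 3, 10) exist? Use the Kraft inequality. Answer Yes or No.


Kraft sum = sum(2^(-l_i)) = 0.501, need <= 1. Result: satisfied (a binary prefix-free code with these lengths exists)

Yes


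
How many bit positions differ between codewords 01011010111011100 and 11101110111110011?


Count differing positions: ^ . ^ ^ . ^ . . . . . ^ . ^ ^ ^ ^ = 9 differences

9


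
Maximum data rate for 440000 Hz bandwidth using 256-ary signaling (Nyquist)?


Rate = 2 * B * log2(M) = 2 * 440000 * 8.0 = 7040000.0

7040000.0 bps


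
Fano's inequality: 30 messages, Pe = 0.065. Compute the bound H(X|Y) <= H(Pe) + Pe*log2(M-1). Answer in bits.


H(Pe) = -Pe*log2(Pe) - (1-Pe)*log2(1-Pe) = -0.065*log2(0.065) - 0.935*log2(0.935) = 0.256322 + 0.090659 = 0.347. Pe*log2(M-1) = 0.065*log2(29) = 0.315769. Bound = H(Pe) + Pe*log2(M-1) = 0.256322 + 0.090659 + 0.315769 = 0.6628

0.6628 bits


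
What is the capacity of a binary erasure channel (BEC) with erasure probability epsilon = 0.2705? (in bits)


C = 1 - epsilon = 1 - 0.2705 = 0.7295

0.7295 bits


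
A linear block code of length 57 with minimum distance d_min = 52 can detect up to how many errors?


Detection capability = d_min - 1 = 52 - 1 = 51

51 errors


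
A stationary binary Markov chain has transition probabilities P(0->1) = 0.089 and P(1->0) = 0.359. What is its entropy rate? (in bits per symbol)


Stationary distribution: pi_0 = p10/(p01+p10) = 0.8013, pi_1 = 0.1987. Entropy rate H' = pi_0*H(p01) + pi_1*H(p10) = 0.8013*0.4331 + 0.1987*0.9418 = 0.5342

0.5342 bits/symbol


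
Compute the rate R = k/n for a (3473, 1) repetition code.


Rate = k/n = 1/3473

1/3473


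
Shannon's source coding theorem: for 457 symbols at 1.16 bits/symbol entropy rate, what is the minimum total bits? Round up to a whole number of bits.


Minimum bits >= n * H = 457 * 1.16 = 530.12, rounded up to a whole number of bits = 531

531 bits


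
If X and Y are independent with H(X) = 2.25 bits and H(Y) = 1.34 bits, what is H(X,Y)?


For independent variables, H(X,Y) = H(X) + H(Y) = 2.25 + 1.34 = 3.59

3.59 bits


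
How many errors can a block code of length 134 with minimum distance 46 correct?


Correction capability = floor((d-1)/2) = floor((46-1)/2) = 22

22 errors


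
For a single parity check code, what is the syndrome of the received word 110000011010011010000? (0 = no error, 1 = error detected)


Syndrome = XOR of all bits = 1 XOR 1 XOR 0 XOR 0 XOR 0 XOR 0 XOR 0 XOR 1 XOR 1 XOR 0 XOR 1 XOR 0 XOR 0 XOR 1 XOR 1 XOR 0 XOR 1 XOR 0 XOR 0 XOR 0 XOR 0 = 0

0


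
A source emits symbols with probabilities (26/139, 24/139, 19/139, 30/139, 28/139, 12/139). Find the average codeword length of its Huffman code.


Huffman construction (repeatedly merge the two least-probable nodes; each merge adds 1 bit to every symbol beneath it): 12/139 + 19/139 = 31/139; 24/139 + 26/139 = 50/139; 28/139 + 30/139 = 58/139; 31/139 + 50/139 = 81/139; 58/139 + 81/139 = 1. Resulting codeword lengths (in the order the probabilities were given): (3, 3, 3, 2, 2, 3). L_avg = sum(p_i * l_i) = 26/139*3 + 24/139*3 + 19/139*3 + 30/139*2 + 28/139*2 + 12/139*3 = 359/139 = 2.5827

2.5827 bits


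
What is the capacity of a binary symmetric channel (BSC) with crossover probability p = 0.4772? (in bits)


H(p) = -p*log2(p) - (1-p)*log2(1-p) = -0.4772*log2(0.4772) - 0.5228*log2(0.5228) = 0.509332 + 0.489168 = 0.9985. C = 1 - H(p) = 1 - 0.9985 = 0.0015

0.0015 bits


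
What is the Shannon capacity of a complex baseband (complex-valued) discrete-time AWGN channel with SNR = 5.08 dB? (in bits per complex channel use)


SNR_linear = 10^(5.08/10) = 3.2211; C = log2(1 + SNR_linear) = log2(1 + 3.2211) = 2.0776

2.0776 bits/channel use


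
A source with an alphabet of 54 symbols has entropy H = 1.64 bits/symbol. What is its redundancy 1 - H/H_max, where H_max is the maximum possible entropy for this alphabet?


H_max = log2(K) = log2(54) = 5.7549 bits/symbol. Redundancy = 1 - H/H_max = 1 - 1.64/5.7549 = 1 - 0.285 = 0.715

0.715


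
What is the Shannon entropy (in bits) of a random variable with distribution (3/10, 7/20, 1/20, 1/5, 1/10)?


H = -sum(p_i * log2(p_i)). Terms: -(3/10)*log2(3/10) = 0.521090; -(7/20)*log2(7/20) = 0.530101; -(1/20)*log2(1/20) = 0.216096; -(1/5)*log2(1/5) = 0.464386; -(1/10)*log2(1/10) = 0.332193. H = 0.521090 + 0.530101 + 0.216096 + 0.464386 + 0.332193 = 2.0639

2.0639 bits


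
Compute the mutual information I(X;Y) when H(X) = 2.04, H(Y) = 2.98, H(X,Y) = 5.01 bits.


I(X;Y) = H(X) + H(Y) - H(X,Y) = 2.04 + 2.98 - 5.01 = 0.01

0.01 bits


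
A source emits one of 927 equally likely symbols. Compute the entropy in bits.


H = log2(n) = log2(927) = 9.8564

9.8564 bits


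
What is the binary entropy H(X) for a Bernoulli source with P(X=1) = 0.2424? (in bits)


H = -p*log2(p) - (1-p)*log2(1-p). -0.2424*log2(0.2424) = 0.495596; -0.7576*log2(0.7576) = 0.303413. H = 0.495596 + 0.303413 = 0.799

0.799 bits


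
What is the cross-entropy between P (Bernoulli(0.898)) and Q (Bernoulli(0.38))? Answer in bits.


H(P,Q) = -p*log2(q) - (1-p)*log2(1-q). -0.898*log2(0.38) = 1.253544; -0.102*log2(0.62) = 0.070345. H(P,Q) = 1.253544 + 0.070345 = 1.3239

1.3239 bits


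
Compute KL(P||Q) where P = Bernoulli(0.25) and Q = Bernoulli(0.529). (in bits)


KL = p*log2(p/q) + (1-p)*log2((1-p)/(1-q)) = 0.25*log2(0.25/0.529) + 0.75*log2(0.75/0.471) = 0.233

0.233 bits


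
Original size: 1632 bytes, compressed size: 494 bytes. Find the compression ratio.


Ratio = original / compressed = 1632 / 494 = 3.3036

3.3036


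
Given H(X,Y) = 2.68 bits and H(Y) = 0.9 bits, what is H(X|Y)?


H(X|Y) = H(X,Y) - H(Y) = 2.68 - 0.9 = 1.78

1.78 bits


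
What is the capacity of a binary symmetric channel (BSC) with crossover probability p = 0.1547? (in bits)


H(p) = -p*log2(p) - (1-p)*log2(1-p) = -0.1547*log2(0.1547) - 0.8453*log2(0.8453) = 0.416523 + 0.204955 = 0.6215. C = 1 - H(p) = 1 - 0.6215 = 0.3785

0.3785 bits


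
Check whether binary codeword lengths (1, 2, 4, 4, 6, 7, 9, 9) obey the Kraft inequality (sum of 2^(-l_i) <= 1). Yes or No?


Kraft sum = sum(2^(-l_i)) = 0.9023, need <= 1. Result: satisfied (a binary prefix-free code with these lengths exists)

Yes


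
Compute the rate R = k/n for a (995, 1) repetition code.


Rate = k/n = 1/995

1/995


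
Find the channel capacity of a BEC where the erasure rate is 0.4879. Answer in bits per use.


C = 1 - epsilon = 1 - 0.4879 = 0.5121

0.5121 bits


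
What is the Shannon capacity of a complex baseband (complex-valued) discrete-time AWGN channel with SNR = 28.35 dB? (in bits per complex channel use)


SNR_linear = 10^(28.35/10) = 683.9116; C = log2(1 + SNR_linear) = log2(1 + 683.9116) = 9.4198

9.4198 bits/channel use


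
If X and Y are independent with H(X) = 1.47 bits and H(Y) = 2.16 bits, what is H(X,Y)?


For independent variables, H(X,Y) = H(X) + H(Y) = 1.47 + 2.16 = 3.63

3.63 bits


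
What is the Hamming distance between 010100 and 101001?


Count differing positions: ^ ^ ^ ^ . ^ = 5 differences

5


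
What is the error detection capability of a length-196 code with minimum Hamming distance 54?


Detection capability = d_min - 1 = 54 - 1 = 53

53 errors


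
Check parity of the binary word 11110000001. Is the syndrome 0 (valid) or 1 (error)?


Syndrome = XOR of all bits = 1 XOR 1 XOR 1 XOR 1 XOR 0 XOR 0 XOR 0 XOR 0 XOR 0 XOR 0 XOR 1 = 1

1


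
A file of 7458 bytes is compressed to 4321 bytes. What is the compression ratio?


Ratio = original / compressed = 7458 / 4321 = 1.726

1.726


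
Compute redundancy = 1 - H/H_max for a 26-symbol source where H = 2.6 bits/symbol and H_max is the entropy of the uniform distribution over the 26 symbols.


H_max = log2(K) = log2(26) = 4.7004 bits/symbol. Redundancy = 1 - H/H_max = 1 - 2.6/4.7004 = 1 - 0.5531 = 0.4469

0.4469


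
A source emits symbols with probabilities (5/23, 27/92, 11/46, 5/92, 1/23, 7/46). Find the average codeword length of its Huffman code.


Huffman construction (repeatedly merge the two least-probable nodes; each merge adds 1 bit to every symbol beneath it): 1/23 + 5/92 = 9/92; 9/92 + 7/46 = 1/4; 5/23 + 11/46 = 21/46; 1/4 + 27/92 = 25/46; 21/46 + 25/46 = 1. Resulting codeword lengths (in the order the probabilities were given): (2, 2, 2, 4, 4, 3). L_avg = sum(p_i * l_i) = 5/23*2 + 27/92*2 + 11/46*2 + 5/92*4 + 1/23*4 + 7/46*3 = 54/23 = 2.3478

2.3478 bits


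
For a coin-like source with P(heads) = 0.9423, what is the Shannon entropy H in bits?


H = -p*log2(p) - (1-p)*log2(1-p). -0.9423*log2(0.9423) = 0.080794; -0.0577*log2(0.0577) = 0.237452. H = 0.080794 + 0.237452 = 0.3182

0.3182 bits


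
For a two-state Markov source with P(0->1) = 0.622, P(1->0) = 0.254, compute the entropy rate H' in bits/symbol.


Stationary distribution: pi_0 = p10/(p01+p10) = 0.29, pi_1 = 0.71. Entropy rate H' = pi_0*H(p01) + pi_1*H(p10) = 0.29*0.9566 + 0.71*0.8176 = 0.8579

0.8579 bits/symbol


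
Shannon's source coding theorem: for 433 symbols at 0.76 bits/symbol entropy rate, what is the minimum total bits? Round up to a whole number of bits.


Minimum bits >= n * H = 433 * 0.76 = 329.08, rounded up to a whole number of bits = 330

330 bits


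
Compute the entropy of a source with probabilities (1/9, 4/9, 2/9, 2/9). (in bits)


H = -sum(p_i * log2(p_i)). Terms: -(1/9)*log2(1/9) = 0.352214; -(4/9)*log2(4/9) = 0.519967; -(2/9)*log2(2/9) = 0.482206; -(2/9)*log2(2/9) = 0.482206. H = 0.352214 + 0.519967 + 0.482206 + 0.482206 = 1.8366

1.8366 bits


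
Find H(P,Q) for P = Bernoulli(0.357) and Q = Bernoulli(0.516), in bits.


H(P,Q) = -p*log2(q) - (1-p)*log2(1-q). -0.357*log2(0.516) = 0.340777; -0.643*log2(0.484) = 0.673170. H(P,Q) = 0.340777 + 0.673170 = 1.0139

1.0139 bits


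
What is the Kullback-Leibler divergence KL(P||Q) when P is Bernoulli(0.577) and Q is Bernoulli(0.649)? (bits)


KL = p*log2(p/q) + (1-p)*log2((1-p)/(1-q)) = 0.577*log2(0.577/0.649) + 0.423*log2(0.423/0.351) = 0.016

0.016 bits


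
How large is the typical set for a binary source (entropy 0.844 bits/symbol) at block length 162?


log2|A_typical| = nH = 162 * 0.844 = 136.728, so |A_typical| ~ 2^136.728 = 1.443e+41

1.443e+41


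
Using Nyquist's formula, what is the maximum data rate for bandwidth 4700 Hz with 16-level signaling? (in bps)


Rate = 2 * B * log2(M) = 2 * 4700 * 4.0 = 37600.0

37600.0 bps


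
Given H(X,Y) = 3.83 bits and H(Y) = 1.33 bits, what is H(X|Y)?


H(X|Y) = H(X,Y) - H(Y) = 3.83 - 1.33 = 2.5

2.5 bits


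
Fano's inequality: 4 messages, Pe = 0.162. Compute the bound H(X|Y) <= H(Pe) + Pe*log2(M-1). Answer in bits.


H(Pe) = -Pe*log2(Pe) - (1-Pe)*log2(1-Pe) = -0.162*log2(0.162) - 0.838*log2(0.838) = 0.425401 + 0.213671 = 0.6391. Pe*log2(M-1) = 0.162*log2(3) = 0.256764. Bound = H(Pe) + Pe*log2(M-1) = 0.425401 + 0.213671 + 0.256764 = 0.8958

0.8958 bits


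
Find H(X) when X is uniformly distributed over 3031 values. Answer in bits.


H = log2(n) = log2(3031) = 11.5656

11.5656 bits


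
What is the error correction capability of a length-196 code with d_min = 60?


Correction capability = floor((d-1)/2) = floor((60-1)/2) = 29

29 errors


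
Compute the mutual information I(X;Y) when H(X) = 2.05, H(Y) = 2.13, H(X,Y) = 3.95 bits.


I(X;Y) = H(X) + H(Y) - H(X,Y) = 2.05 + 2.13 - 3.95 = 0.23

0.23 bits


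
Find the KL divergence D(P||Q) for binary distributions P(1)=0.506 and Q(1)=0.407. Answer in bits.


KL = p*log2(p/q) + (1-p)*log2((1-p)/(1-q)) = 0.506*log2(0.506/0.407) + 0.494*log2(0.494/0.593) = 0.0288

0.0288 bits


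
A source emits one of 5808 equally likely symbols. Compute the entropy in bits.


H = log2(n) = log2(5808) = 12.5038

12.5038 bits


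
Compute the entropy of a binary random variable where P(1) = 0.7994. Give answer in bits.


H = -p*log2(p) - (1-p)*log2(1-p). -0.7994*log2(0.7994) = 0.258215; -0.2006*log2(0.2006) = 0.464912. H = 0.258215 + 0.464912 = 0.7231

0.7231 bits


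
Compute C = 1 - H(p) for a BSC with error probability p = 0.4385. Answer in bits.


H(p) = -p*log2(p) - (1-p)*log2(1-p) = -0.4385*log2(0.4385) - 0.5615*log2(0.5615) = 0.521531 + 0.467529 = 0.9891. C = 1 - H(p) = 1 - 0.9891 = 0.0109

0.0109 bits


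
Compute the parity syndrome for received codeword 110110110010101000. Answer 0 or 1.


Syndrome = XOR of all bits = 1 XOR 1 XOR 0 XOR 1 XOR 1 XOR 0 XOR 1 XOR 1 XOR 0 XOR 0 XOR 1 XOR 0 XOR 1 XOR 0 XOR 1 XOR 0 XOR 0 XOR 0 = 1

1


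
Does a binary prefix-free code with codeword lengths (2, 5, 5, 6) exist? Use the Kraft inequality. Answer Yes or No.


Kraft sum = sum(2^(-l_i)) = 0.3281, need <= 1. Result: satisfied (a binary prefix-free code with these lengths exists)

Yes


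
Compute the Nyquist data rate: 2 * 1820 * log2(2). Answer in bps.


Rate = 2 * B * log2(M) = 2 * 1820 * 1.0 = 3640.0

3640.0 bps


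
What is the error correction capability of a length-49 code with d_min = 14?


Correction capability = floor((d-1)/2) = floor((14-1)/2) = 6

6 errors


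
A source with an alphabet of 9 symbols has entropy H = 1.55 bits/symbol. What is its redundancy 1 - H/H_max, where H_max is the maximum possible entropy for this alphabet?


H_max = log2(K) = log2(9) = 3.1699 bits/symbol. Redundancy = 1 - H/H_max = 1 - 1.55/3.1699 = 1 - 0.489 = 0.511

0.511


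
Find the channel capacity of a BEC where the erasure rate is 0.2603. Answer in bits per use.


C = 1 - epsilon = 1 - 0.2603 = 0.7397

0.7397 bits


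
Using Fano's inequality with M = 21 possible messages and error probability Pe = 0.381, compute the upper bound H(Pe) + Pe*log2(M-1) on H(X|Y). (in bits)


H(Pe) = -Pe*log2(Pe) - (1-Pe)*log2(1-Pe) = -0.381*log2(0.381) - 0.619*log2(0.619) = 0.530404 + 0.428341 = 0.9587. Pe*log2(M-1) = 0.381*log2(20) = 1.646655. Bound = H(Pe) + Pe*log2(M-1) = 0.530404 + 0.428341 + 1.646655 = 2.6054

2.6054 bits


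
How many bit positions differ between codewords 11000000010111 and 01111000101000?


Count differing positions: ^ . ^ ^ ^ . . . ^ ^ ^ ^ ^ ^ = 10 differences

10


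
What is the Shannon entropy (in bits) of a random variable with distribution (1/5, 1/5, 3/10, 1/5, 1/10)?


H = -sum(p_i * log2(p_i)). Terms: -(1/5)*log2(1/5) = 0.464386; -(1/5)*log2(1/5) = 0.464386; -(3/10)*log2(3/10) = 0.521090; -(1/5)*log2(1/5) = 0.464386; -(1/10)*log2(1/10) = 0.332193. H = 0.464386 + 0.464386 + 0.521090 + 0.464386 + 0.332193 = 2.2464

2.2464 bits


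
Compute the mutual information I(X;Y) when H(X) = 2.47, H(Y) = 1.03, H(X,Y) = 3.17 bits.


I(X;Y) = H(X) + H(Y) - H(X,Y) = 2.47 + 1.03 - 3.17 = 0.33

0.33 bits


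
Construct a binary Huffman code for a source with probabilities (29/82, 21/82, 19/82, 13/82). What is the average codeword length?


Huffman construction (repeatedly merge the two least-probable nodes; each merge adds 1 bit to every symbol beneath it): 13/82 + 19/82 = 16/41; 21/82 + 29/82 = 25/41; 16/41 + 25/41 = 1. Resulting codeword lengths (in the order the probabilities were given): (2, 2, 2, 2). L_avg = sum(p_i * l_i) = 29/82*2 + 21/82*2 + 19/82*2 + 13/82*2 = 2

2.0 bits


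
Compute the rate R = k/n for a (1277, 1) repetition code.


Rate = k/n = 1/1277

1/1277


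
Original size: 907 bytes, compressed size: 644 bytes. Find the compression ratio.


Ratio = original / compressed = 907 / 644 = 1.4084

1.4084


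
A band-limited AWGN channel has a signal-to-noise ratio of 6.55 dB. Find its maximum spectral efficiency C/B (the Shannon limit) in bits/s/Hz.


SNR_linear = 10^(6.55/10) = 4.5186; C/B = log2(1 + SNR_linear) = log2(1 + 4.5186) = 2.4643

2.4643 bits/s/Hz
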